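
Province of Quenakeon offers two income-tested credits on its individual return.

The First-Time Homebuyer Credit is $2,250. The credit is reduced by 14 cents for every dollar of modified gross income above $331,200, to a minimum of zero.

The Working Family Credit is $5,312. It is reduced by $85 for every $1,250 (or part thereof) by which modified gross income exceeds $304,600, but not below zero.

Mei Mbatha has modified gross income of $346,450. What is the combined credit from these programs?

$2,537

First-Time Homebuyer Credit: 14% of the $15,250 excess over $331,200 is $2,135; credit = $2,250 − $2,135 = $115.
Working Family Credit: income exceeds $304,600 by $41,850, which is 34 full-or-partial $1,250 increments; reduction = 34 × $85 = $2,890, leaving $2,422.
Total: $115 + $2,422 = $2,537.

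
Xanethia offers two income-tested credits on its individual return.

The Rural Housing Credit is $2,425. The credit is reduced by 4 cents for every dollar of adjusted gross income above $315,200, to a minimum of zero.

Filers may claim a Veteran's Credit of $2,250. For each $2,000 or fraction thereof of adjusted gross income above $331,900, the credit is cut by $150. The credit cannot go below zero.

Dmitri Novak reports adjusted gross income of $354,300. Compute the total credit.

Rural Housing Credit: 4% of the $39,100 excess over $315,200 is $1,564; credit = $2,425 − $1,564 = $861.
Veteran's Credit: income exceeds $331,900 by $22,400, which is 12 full-or-partial $2,000 increments; reduction = 12 × $150 = $1,800, leaving $450.
Total: $861 + $450 = $1,311.

$1,311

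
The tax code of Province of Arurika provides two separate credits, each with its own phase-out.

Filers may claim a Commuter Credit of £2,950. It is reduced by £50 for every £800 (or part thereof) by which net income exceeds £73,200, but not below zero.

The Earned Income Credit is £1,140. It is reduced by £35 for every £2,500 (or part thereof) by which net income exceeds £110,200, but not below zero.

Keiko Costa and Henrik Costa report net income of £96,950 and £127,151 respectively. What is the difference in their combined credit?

Keiko (£96,950): Commuter Credit: income exceeds £73,200 by £23,750, which is 30 full-or-partial £800 increments; reduction = 30 × £50 = £1,500, leaving £1,450. Earned Income Credit: £96,950 is at or below the £110,200 threshold, so the full £1,140 applies. total £1,450 + £1,140 = £2,590
Henrik (£127,151): Commuter Credit: income exceeds £73,200 by £53,951 → 68 increments × £50 = £3,400 ≥ base, so the credit is £0. Earned Income Credit: income exceeds £110,200 by £16,951, which is 7 full-or-partial £2,500 increments; reduction = 7 × £35 = £245, leaving £895. total £0 + £895 = £895
Difference: |£2,590 − £895| = £1,695.

£1,695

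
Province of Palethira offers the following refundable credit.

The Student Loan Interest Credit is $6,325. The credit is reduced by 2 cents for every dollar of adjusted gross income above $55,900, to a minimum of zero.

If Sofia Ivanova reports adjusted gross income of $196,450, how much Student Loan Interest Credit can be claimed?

$3,514

Student Loan Interest Credit: 2% of the $140,550 excess over $55,900 is $2,811; credit = $6,325 − $2,811 = $3,514.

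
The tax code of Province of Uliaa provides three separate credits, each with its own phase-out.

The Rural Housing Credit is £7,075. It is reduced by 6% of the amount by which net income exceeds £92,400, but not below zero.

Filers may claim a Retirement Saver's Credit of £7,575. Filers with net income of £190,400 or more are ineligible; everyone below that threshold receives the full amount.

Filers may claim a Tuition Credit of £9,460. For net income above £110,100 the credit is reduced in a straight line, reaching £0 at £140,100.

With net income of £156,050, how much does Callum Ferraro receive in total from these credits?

Rural Housing Credit: 6% of the £63,650 excess over £92,400 is £3,819; credit = £7,075 − £3,819 = £3,256.
Retirement Saver's Credit: £156,050 is below the £190,400 cutoff, so the full £7,575 applies.
Tuition Credit: £156,050 is at or above £140,100, so the credit is £0.
Total: £3,256 + £7,575 + £0 = £10,831.

£10,831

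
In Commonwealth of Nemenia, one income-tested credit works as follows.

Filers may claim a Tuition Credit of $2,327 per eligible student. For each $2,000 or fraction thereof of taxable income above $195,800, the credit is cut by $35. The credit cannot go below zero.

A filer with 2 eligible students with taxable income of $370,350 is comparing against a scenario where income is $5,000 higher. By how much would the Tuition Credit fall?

$70

At $370,350 — base = 2 × $2,327 = $4,654. income exceeds $195,800 by $174,550, which is 88 full-or-partial $2,000 increments; reduction = 88 × $35 = $3,080, leaving $1,574.
At $375,350 — base = 2 × $2,327 = $4,654. income exceeds $195,800 by $179,550, which is 90 full-or-partial $2,000 increments; reduction = 90 × $35 = $3,150, leaving $1,504.
Lost: $1,574 − $1,504 = $70.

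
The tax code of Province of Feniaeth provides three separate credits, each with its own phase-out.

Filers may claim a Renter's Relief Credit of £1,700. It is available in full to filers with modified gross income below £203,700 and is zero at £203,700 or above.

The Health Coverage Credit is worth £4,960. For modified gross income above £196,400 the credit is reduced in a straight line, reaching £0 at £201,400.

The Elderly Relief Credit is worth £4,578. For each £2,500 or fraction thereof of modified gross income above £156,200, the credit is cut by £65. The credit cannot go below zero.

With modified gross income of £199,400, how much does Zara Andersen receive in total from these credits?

£7,092

Renter's Relief Credit: £199,400 is below the £203,700 cutoff, so the full £1,700 applies.
Health Coverage Credit: £199,400 is £3,000 into a £5,000 phase-out range, leaving 2,000/5,000 of the credit: £4,960 × 2,000/5,000 = £1,984.
Elderly Relief Credit: income exceeds £156,200 by £43,200, which is 18 full-or-partial £2,500 increments; reduction = 18 × £65 = £1,170, leaving £3,408.
Total: £1,700 + £1,984 + £3,408 = £7,092.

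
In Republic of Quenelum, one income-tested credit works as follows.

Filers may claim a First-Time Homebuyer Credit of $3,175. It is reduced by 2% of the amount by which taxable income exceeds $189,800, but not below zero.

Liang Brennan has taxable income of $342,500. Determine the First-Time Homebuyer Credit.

First-Time Homebuyer Credit: 2% of the $152,700 excess over $189,800 is $3,054; credit = $3,175 − $3,054 = $121.

$121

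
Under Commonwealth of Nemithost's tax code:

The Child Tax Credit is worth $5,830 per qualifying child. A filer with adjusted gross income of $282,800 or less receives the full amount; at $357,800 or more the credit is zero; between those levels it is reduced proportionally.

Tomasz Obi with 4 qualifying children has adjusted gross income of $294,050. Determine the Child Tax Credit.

$19,822

Child Tax Credit: base = 4 × $5,830 = $23,320. $294,050 is $11,250 into a $75,000 phase-out range, leaving 63,750/75,000 of the credit: $23,320 × 63,750/75,000 = $19,822.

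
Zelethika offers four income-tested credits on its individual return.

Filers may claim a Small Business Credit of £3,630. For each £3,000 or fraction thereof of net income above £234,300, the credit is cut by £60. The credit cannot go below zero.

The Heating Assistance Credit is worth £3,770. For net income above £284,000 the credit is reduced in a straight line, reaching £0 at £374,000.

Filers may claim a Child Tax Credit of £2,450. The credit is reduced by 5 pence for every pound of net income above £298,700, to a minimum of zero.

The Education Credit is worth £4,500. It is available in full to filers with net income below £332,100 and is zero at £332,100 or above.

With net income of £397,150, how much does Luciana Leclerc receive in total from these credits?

£330

Small Business Credit: income exceeds £234,300 by £162,850, which is 55 full-or-partial £3,000 increments; reduction = 55 × £60 = £3,300, leaving £330.
Heating Assistance Credit: £397,150 is at or above £374,000, so the credit is £0.
Child Tax Credit: 5% of the £98,450 excess over £298,700 is £4,922.50 ≥ base, so the credit is £0.
Education Credit: £397,150 meets or exceeds the £332,100 cutoff, so the credit is £0.
Total: £330 + £0 + £0 + £0 = £330.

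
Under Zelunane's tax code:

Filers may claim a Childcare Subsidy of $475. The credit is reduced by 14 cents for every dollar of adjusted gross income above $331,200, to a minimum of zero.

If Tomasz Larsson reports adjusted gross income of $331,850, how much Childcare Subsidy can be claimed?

Childcare Subsidy: 14% of the $650 excess over $331,200 is $91; credit = $475 − $91 = $384.

$384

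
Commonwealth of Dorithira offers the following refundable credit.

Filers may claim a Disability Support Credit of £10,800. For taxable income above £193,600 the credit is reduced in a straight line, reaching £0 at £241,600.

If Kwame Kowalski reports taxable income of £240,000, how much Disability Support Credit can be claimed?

£360

Disability Support Credit: £240,000 is £46,400 into a £48,000 phase-out range, leaving 1,600/48,000 of the credit: £10,800 × 1,600/48,000 = £360.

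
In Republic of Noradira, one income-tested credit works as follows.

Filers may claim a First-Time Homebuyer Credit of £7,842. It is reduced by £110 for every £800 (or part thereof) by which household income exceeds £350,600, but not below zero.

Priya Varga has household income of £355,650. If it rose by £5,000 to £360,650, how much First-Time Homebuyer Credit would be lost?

At £355,650 — income exceeds £350,600 by £5,050, which is 7 full-or-partial £800 increments; reduction = 7 × £110 = £770, leaving £7,072.
At £360,650 — income exceeds £350,600 by £10,050, which is 13 full-or-partial £800 increments; reduction = 13 × £110 = £1,430, leaving £6,412.
Lost: £7,072 − £6,412 = £660.

£660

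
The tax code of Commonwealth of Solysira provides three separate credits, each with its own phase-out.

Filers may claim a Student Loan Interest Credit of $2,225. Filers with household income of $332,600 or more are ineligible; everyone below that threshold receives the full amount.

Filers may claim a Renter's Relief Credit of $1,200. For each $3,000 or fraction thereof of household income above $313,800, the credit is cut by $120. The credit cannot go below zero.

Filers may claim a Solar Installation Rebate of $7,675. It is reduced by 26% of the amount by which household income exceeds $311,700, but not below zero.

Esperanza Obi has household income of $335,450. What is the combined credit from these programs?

Student Loan Interest Credit: $335,450 meets or exceeds the $332,600 cutoff, so the credit is $0.
Renter's Relief Credit: income exceeds $313,800 by $21,650, which is 8 full-or-partial $3,000 increments; reduction = 8 × $120 = $960, leaving $240.
Solar Installation Rebate: 26% of the $23,750 excess over $311,700 is $6,175; credit = $7,675 − $6,175 = $1,500.
Total: $0 + $240 + $1,500 = $1,740.

$1,740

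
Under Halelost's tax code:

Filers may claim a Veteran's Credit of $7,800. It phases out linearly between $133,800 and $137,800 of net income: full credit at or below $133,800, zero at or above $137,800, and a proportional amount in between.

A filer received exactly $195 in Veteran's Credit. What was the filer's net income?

$137,700

$195 is 195/7,800 of the full $7,800, so 7,605/7,800 of the $4,000 range has been used: income = $133,800 + $4,000 × 7,605/7,800 = $137,700.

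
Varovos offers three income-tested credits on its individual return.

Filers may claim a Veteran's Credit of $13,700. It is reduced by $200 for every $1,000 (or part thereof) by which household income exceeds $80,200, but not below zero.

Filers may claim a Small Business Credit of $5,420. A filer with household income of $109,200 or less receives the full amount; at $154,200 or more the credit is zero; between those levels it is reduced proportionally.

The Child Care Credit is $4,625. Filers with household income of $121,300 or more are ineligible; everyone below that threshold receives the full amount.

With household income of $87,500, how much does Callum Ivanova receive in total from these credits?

$22,145

Veteran's Credit: income exceeds $80,200 by $7,300, which is 8 full-or-partial $1,000 increments; reduction = 8 × $200 = $1,600, leaving $12,100.
Small Business Credit: $87,500 is at or below the $109,200 threshold, so the full $5,420 applies.
Child Care Credit: $87,500 is below the $121,300 cutoff, so the full $4,625 applies.
Total: $12,100 + $5,420 + $4,625 = $22,145.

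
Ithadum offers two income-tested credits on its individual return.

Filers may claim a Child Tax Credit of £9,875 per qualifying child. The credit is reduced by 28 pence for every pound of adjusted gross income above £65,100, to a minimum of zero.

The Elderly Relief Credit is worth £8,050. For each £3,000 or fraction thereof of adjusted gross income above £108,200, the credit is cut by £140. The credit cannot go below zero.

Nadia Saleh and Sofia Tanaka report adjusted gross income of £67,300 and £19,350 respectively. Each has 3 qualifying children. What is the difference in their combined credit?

Nadia (£67,300): Child Tax Credit: base = 3 × £9,875 = £29,625. 28% of the £2,200 excess over £65,100 is £616; credit = £29,625 − £616 = £29,009. Elderly Relief Credit: £67,300 is at or below the £108,200 threshold, so the full £8,050 applies. total £29,009 + £8,050 = £37,059
Sofia (£19,350): Child Tax Credit: base = 3 × £9,875 = £29,625. £19,350 is at or below the £65,100 threshold, so the full £29,625 applies. Elderly Relief Credit: £19,350 is at or below the £108,200 threshold, so the full £8,050 applies. total £29,625 + £8,050 = £37,675
Difference: |£37,059 − £37,675| = £616.

£616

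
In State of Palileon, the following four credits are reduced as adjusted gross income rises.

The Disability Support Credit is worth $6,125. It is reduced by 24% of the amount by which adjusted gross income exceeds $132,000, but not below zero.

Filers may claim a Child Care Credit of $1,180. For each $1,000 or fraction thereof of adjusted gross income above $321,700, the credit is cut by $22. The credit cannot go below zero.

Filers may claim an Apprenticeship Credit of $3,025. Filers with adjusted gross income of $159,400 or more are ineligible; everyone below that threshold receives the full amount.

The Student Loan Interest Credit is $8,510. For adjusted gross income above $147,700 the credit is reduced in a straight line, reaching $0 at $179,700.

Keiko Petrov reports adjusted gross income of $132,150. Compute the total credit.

Disability Support Credit: 24% of the $150 excess over $132,000 is $36; credit = $6,125 − $36 = $6,089.
Child Care Credit: $132,150 is at or below the $321,700 threshold, so the full $1,180 applies.
Apprenticeship Credit: $132,150 is below the $159,400 cutoff, so the full $3,025 applies.
Student Loan Interest Credit: $132,150 is at or below the $147,700 threshold, so the full $8,510 applies.
Total: $6,089 + $1,180 + $3,025 + $8,510 = $18,804.

$18,804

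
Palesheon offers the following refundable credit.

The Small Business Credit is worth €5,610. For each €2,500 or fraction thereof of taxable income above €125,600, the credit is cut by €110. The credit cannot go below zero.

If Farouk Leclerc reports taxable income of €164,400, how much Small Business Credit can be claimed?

Small Business Credit: income exceeds €125,600 by €38,800, which is 16 full-or-partial €2,500 increments; reduction = 16 × €110 = €1,760, leaving €3,850.

€3,850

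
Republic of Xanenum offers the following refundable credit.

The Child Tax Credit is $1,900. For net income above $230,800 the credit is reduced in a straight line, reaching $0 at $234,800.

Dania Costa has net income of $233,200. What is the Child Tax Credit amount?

$760

Child Tax Credit: $233,200 is $2,400 into a $4,000 phase-out range, leaving 1,600/4,000 of the credit: $1,900 × 1,600/4,000 = $760.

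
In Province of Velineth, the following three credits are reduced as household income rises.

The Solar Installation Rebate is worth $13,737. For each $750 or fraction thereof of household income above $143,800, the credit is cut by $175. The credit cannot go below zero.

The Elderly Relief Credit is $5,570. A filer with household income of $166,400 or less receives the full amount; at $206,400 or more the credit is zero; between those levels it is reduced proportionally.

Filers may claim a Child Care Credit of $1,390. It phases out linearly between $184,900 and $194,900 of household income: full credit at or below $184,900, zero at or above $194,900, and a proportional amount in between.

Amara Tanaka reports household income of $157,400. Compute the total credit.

$17,372

Solar Installation Rebate: income exceeds $143,800 by $13,600, which is 19 full-or-partial $750 increments; reduction = 19 × $175 = $3,325, leaving $10,412.
Elderly Relief Credit: $157,400 is at or below the $166,400 threshold, so the full $5,570 applies.
Child Care Credit: $157,400 is at or below the $184,900 threshold, so the full $1,390 applies.
Total: $10,412 + $5,570 + $1,390 = $17,372.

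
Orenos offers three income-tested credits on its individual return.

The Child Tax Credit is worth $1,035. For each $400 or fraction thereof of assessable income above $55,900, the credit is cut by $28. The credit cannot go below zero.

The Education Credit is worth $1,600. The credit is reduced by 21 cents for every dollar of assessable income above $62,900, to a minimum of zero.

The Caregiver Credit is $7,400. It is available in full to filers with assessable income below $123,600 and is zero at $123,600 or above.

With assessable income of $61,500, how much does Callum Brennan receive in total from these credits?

Child Tax Credit: income exceeds $55,900 by $5,600, which is 14 full-or-partial $400 increments; reduction = 14 × $28 = $392, leaving $643.
Education Credit: $61,500 is at or below the $62,900 threshold, so the full $1,600 applies.
Caregiver Credit: $61,500 is below the $123,600 cutoff, so the full $7,400 applies.
Total: $643 + $1,600 + $7,400 = $9,643.

$9,643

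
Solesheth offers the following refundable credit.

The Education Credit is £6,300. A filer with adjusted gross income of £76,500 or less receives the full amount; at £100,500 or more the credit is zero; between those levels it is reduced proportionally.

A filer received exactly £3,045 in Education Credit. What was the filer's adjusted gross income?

£88,900

£3,045 is 3,045/6,300 of the full £6,300, so 3,255/6,300 of the £24,000 range has been used: income = £76,500 + £24,000 × 3,255/6,300 = £88,900.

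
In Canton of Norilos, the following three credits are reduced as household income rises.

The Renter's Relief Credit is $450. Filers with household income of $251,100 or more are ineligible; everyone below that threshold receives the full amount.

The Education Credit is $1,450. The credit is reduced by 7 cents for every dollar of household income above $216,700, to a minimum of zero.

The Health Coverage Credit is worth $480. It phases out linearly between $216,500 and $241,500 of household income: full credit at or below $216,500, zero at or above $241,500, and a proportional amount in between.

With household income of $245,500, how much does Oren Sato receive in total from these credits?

$450

Renter's Relief Credit: $245,500 is below the $251,100 cutoff, so the full $450 applies.
Education Credit: 7% of the $28,800 excess over $216,700 is $2,016 ≥ base, so the credit is $0.
Health Coverage Credit: $245,500 is at or above $241,500, so the credit is $0.
Total: $450 + $0 + $0 = $450.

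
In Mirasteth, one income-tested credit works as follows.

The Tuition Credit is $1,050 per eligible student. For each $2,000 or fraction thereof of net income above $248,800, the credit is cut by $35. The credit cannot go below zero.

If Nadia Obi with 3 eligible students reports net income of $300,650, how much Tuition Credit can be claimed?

$2,240

Tuition Credit: base = 3 × $1,050 = $3,150. income exceeds $248,800 by $51,850, which is 26 full-or-partial $2,000 increments; reduction = 26 × $35 = $910, leaving $2,240.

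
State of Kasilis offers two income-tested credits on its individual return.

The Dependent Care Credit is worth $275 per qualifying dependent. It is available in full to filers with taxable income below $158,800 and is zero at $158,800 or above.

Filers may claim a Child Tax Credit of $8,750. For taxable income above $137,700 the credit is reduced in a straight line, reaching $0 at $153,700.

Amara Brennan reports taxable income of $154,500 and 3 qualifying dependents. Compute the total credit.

Dependent Care Credit: base = 3 × $275 = $825. $154,500 is below the $158,800 cutoff, so the full $825 applies.
Child Tax Credit: $154,500 is at or above $153,700, so the credit is $0.
Total: $825 + $0 = $825.

$825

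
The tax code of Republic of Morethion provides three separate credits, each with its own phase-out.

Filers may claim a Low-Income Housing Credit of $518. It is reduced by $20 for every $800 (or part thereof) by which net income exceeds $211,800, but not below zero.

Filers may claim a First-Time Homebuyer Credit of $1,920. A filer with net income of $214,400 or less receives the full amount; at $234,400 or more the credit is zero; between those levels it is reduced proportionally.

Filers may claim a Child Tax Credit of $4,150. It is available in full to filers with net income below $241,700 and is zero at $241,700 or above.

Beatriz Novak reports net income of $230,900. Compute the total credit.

Low-Income Housing Credit: income exceeds $211,800 by $19,100, which is 24 full-or-partial $800 increments; reduction = 24 × $20 = $480, leaving $38.
First-Time Homebuyer Credit: $230,900 is $16,500 into a $20,000 phase-out range, leaving 3,500/20,000 of the credit: $1,920 × 3,500/20,000 = $336.
Child Tax Credit: $230,900 is below the $241,700 cutoff, so the full $4,150 applies.
Total: $38 + $336 + $4,150 = $4,524.

$4,524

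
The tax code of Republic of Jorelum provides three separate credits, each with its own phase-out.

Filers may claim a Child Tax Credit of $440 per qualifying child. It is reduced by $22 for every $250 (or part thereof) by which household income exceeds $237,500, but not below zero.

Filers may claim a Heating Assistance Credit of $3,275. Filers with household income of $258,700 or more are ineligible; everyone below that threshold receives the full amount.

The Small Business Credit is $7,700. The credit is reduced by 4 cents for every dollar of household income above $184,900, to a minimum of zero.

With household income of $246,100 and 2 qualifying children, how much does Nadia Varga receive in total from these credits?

Child Tax Credit: base = 2 × $440 = $880. income exceeds $237,500 by $8,600, which is 35 full-or-partial $250 increments; reduction = 35 × $22 = $770, leaving $110.
Heating Assistance Credit: $246,100 is below the $258,700 cutoff, so the full $3,275 applies.
Small Business Credit: 4% of the $61,200 excess over $184,900 is $2,448; credit = $7,700 − $2,448 = $5,252.
Total: $110 + $3,275 + $5,252 = $8,637.

$8,637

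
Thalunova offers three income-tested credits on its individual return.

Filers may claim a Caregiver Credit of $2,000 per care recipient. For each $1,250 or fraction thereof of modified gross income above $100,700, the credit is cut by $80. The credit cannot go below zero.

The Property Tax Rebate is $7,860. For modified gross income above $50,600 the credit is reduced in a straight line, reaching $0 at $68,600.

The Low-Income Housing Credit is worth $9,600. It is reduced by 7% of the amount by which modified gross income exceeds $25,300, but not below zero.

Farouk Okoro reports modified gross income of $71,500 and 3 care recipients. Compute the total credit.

$12,366

Caregiver Credit: base = 3 × $2,000 = $6,000. $71,500 is at or below the $100,700 threshold, so the full $6,000 applies.
Property Tax Rebate: $71,500 is at or above $68,600, so the credit is $0.
Low-Income Housing Credit: 7% of the $46,200 excess over $25,300 is $3,234; credit = $9,600 − $3,234 = $6,366.
Total: $6,000 + $0 + $6,366 = $12,366.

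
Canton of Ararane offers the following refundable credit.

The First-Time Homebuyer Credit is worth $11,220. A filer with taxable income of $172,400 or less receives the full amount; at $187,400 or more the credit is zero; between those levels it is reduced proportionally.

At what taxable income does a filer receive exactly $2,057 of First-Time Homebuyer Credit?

$184,650

$2,057 is 2,057/11,220 of the full $11,220, so 9,163/11,220 of the $15,000 range has been used: income = $172,400 + $15,000 × 9,163/11,220 = $184,650.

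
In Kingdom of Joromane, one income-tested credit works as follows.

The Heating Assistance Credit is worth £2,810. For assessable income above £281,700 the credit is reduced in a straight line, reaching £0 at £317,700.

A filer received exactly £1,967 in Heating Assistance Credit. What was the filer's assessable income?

£1,967 is 1,967/2,810 of the full £2,810, so 843/2,810 of the £36,000 range has been used: income = £281,700 + £36,000 × 843/2,810 = £292,500.

£292,500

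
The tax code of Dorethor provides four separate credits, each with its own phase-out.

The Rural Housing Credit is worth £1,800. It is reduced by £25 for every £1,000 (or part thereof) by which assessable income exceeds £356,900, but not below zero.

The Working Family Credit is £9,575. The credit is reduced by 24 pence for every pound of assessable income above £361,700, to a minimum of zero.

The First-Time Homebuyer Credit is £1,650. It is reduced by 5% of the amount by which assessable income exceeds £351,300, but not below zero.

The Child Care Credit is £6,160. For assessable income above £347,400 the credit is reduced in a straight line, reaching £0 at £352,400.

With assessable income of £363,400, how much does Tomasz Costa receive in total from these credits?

£11,837

Rural Housing Credit: income exceeds £356,900 by £6,500, which is 7 full-or-partial £1,000 increments; reduction = 7 × £25 = £175, leaving £1,625.
Working Family Credit: 24% of the £1,700 excess over £361,700 is £408; credit = £9,575 − £408 = £9,167.
First-Time Homebuyer Credit: 5% of the £12,100 excess over £351,300 is £605; credit = £1,650 − £605 = £1,045.
Child Care Credit: £363,400 is at or above £352,400, so the credit is £0.
Total: £1,625 + £9,167 + £1,045 + £0 = £11,837.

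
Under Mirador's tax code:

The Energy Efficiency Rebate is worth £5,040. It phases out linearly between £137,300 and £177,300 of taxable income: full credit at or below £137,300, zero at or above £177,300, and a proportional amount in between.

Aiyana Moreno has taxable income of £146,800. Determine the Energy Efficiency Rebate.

£3,843

Energy Efficiency Rebate: £146,800 is £9,500 into a £40,000 phase-out range, leaving 30,500/40,000 of the credit: £5,040 × 30,500/40,000 = £3,843.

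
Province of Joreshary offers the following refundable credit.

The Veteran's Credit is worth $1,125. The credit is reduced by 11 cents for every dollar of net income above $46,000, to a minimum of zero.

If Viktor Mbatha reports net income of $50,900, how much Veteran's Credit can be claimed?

Veteran's Credit: 11% of the $4,900 excess over $46,000 is $539; credit = $1,125 − $539 = $586.

$586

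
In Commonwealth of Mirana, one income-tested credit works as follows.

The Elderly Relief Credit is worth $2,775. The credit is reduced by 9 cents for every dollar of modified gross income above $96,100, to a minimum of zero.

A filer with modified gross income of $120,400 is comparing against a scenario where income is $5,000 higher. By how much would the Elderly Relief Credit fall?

At $120,400 — 9% of the $24,300 excess over $96,100 is $2,187; credit = $2,775 − $2,187 = $588.
At $125,400 — 9% of the $29,300 excess over $96,100 is $2,637; credit = $2,775 − $2,637 = $138.
Lost: $588 − $138 = $450.

$450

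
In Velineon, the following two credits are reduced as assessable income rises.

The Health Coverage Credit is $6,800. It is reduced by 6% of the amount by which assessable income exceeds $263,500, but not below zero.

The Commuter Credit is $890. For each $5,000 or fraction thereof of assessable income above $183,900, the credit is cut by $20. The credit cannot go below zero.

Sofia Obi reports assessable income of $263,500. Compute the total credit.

$7,370

Health Coverage Credit: $263,500 is at or below the $263,500 threshold, so the full $6,800 applies.
Commuter Credit: income exceeds $183,900 by $79,600, which is 16 full-or-partial $5,000 increments; reduction = 16 × $20 = $320, leaving $570.
Total: $6,800 + $570 = $7,370.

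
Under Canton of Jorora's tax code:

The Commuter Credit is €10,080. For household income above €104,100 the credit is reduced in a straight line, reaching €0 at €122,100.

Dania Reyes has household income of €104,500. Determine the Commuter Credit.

Commuter Credit: €104,500 is €400 into a €18,000 phase-out range, leaving 17,600/18,000 of the credit: €10,080 × 17,600/18,000 = €9,856.

€9,856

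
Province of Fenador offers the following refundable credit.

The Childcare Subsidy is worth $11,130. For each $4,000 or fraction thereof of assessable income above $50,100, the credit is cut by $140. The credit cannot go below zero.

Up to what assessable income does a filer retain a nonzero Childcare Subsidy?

After 79 increments the reduction is 79 × $140 = $11,060, leaving $70; one more increment wipes it out. Increment 79 ends at excess 79 × $4,000 = $316,000, so the highest qualifying income is $50,100 + $316,000 = $366,100.

$366,100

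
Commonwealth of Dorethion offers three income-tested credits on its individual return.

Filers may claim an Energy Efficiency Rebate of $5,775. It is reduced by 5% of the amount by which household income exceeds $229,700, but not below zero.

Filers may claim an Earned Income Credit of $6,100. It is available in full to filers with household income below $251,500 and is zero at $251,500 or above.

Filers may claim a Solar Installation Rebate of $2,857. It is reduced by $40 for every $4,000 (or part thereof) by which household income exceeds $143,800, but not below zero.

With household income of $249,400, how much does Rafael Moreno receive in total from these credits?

Energy Efficiency Rebate: 5% of the $19,700 excess over $229,700 is $985; credit = $5,775 − $985 = $4,790.
Earned Income Credit: $249,400 is below the $251,500 cutoff, so the full $6,100 applies.
Solar Installation Rebate: income exceeds $143,800 by $105,600, which is 27 full-or-partial $4,000 increments; reduction = 27 × $40 = $1,080, leaving $1,777.
Total: $4,790 + $6,100 + $1,777 = $12,667.

$12,667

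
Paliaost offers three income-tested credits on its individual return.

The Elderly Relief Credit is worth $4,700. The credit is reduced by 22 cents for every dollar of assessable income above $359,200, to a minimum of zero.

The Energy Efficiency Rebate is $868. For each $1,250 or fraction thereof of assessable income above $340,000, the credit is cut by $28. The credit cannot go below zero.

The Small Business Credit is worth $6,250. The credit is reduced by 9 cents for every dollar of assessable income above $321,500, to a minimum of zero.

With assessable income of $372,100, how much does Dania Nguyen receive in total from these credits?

Elderly Relief Credit: 22% of the $12,900 excess over $359,200 is $2,838; credit = $4,700 − $2,838 = $1,862.
Energy Efficiency Rebate: income exceeds $340,000 by $32,100, which is 26 full-or-partial $1,250 increments; reduction = 26 × $28 = $728, leaving $140.
Small Business Credit: 9% of the $50,600 excess over $321,500 is $4,554; credit = $6,250 − $4,554 = $1,696.
Total: $1,862 + $140 + $1,696 = $3,698.

$3,698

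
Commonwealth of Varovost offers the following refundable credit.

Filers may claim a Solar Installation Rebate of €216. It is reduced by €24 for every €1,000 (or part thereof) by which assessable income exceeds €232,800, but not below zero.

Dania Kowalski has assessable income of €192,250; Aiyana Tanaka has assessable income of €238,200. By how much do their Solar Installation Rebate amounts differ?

€144

Dania (€192,250): Solar Installation Rebate: €192,250 is at or below the €232,800 threshold, so the full €216 applies.
Aiyana (€238,200): Solar Installation Rebate: income exceeds €232,800 by €5,400, which is 6 full-or-partial €1,000 increments; reduction = 6 × €24 = €144, leaving €72.
Difference: |€216 − €72| = €144.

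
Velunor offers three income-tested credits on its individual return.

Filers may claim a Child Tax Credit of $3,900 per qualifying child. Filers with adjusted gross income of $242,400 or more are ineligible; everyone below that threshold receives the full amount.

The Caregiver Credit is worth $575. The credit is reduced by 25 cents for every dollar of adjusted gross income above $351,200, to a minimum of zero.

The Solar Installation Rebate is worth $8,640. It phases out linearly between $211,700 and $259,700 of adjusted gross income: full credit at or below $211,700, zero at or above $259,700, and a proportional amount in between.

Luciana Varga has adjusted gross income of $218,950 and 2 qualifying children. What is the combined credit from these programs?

Child Tax Credit: base = 2 × $3,900 = $7,800. $218,950 is below the $242,400 cutoff, so the full $7,800 applies.
Caregiver Credit: $218,950 is at or below the $351,200 threshold, so the full $575 applies.
Solar Installation Rebate: $218,950 is $7,250 into a $48,000 phase-out range, leaving 40,750/48,000 of the credit: $8,640 × 40,750/48,000 = $7,335.
Total: $7,800 + $575 + $7,335 = $15,710.

$15,710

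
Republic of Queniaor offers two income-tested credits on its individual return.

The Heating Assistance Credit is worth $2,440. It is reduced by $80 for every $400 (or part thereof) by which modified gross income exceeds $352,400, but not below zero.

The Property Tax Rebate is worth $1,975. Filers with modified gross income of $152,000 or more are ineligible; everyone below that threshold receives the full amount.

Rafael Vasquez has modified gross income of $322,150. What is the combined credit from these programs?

Heating Assistance Credit: $322,150 is at or below the $352,400 threshold, so the full $2,440 applies.
Property Tax Rebate: $322,150 meets or exceeds the $152,000 cutoff, so the credit is $0.
Total: $2,440 + $0 = $2,440.

$2,440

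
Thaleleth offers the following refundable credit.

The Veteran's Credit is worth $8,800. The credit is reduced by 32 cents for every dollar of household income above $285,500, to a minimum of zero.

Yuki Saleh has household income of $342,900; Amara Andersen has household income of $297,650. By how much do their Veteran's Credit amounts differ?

$4,912

Yuki ($342,900): Veteran's Credit: 32% of the $57,400 excess over $285,500 is $18,368 ≥ base, so the credit is $0.
Amara ($297,650): Veteran's Credit: 32% of the $12,150 excess over $285,500 is $3,888; credit = $8,800 − $3,888 = $4,912.
Difference: |$0 − $4,912| = $4,912.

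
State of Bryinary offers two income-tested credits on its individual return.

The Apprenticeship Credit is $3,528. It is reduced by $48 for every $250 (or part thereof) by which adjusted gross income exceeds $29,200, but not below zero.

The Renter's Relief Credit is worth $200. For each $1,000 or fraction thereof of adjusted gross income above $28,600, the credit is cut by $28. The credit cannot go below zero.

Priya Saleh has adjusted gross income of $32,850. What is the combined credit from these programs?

$2,868

Apprenticeship Credit: income exceeds $29,200 by $3,650, which is 15 full-or-partial $250 increments; reduction = 15 × $48 = $720, leaving $2,808.
Renter's Relief Credit: income exceeds $28,600 by $4,250, which is 5 full-or-partial $1,000 increments; reduction = 5 × $28 = $140, leaving $60.
Total: $2,808 + $60 = $2,868.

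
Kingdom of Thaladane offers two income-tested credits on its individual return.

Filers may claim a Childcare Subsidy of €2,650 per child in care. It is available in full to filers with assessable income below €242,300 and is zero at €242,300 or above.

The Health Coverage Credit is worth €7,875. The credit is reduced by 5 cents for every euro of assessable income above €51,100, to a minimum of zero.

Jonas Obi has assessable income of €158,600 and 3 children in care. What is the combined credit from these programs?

€10,450

Childcare Subsidy: base = 3 × €2,650 = €7,950. €158,600 is below the €242,300 cutoff, so the full €7,950 applies.
Health Coverage Credit: 5% of the €107,500 excess over €51,100 is €5,375; credit = €7,875 − €5,375 = €2,500.
Total: €7,950 + €2,500 = €10,450.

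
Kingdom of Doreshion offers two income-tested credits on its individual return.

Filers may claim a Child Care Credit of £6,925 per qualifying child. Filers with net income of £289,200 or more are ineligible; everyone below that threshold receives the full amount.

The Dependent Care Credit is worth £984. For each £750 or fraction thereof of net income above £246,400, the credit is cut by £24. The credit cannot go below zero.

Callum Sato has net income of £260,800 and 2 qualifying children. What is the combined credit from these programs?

£14,354

Child Care Credit: base = 2 × £6,925 = £13,850. £260,800 is below the £289,200 cutoff, so the full £13,850 applies.
Dependent Care Credit: income exceeds £246,400 by £14,400, which is 20 full-or-partial £750 increments; reduction = 20 × £24 = £480, leaving £504.
Total: £13,850 + £504 = £14,354.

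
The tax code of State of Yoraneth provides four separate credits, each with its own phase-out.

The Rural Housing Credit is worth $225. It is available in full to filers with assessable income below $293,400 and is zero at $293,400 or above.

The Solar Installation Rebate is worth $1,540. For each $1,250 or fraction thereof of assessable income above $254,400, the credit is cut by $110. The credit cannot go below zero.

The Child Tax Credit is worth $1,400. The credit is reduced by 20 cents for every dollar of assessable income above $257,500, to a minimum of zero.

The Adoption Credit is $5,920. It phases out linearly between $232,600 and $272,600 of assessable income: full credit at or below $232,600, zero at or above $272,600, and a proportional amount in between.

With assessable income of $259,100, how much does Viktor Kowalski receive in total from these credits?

$4,403

Rural Housing Credit: $259,100 is below the $293,400 cutoff, so the full $225 applies.
Solar Installation Rebate: income exceeds $254,400 by $4,700, which is 4 full-or-partial $1,250 increments; reduction = 4 × $110 = $440, leaving $1,100.
Child Tax Credit: 20% of the $1,600 excess over $257,500 is $320; credit = $1,400 − $320 = $1,080.
Adoption Credit: $259,100 is $26,500 into a $40,000 phase-out range, leaving 13,500/40,000 of the credit: $5,920 × 13,500/40,000 = $1,998.
Total: $225 + $1,100 + $1,080 + $1,998 = $4,403.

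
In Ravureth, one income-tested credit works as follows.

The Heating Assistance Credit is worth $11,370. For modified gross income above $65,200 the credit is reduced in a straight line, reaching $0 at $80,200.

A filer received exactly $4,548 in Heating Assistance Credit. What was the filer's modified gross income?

$74,200

$4,548 is 4,548/11,370 of the full $11,370, so 6,822/11,370 of the $15,000 range has been used: income = $65,200 + $15,000 × 6,822/11,370 = $74,200.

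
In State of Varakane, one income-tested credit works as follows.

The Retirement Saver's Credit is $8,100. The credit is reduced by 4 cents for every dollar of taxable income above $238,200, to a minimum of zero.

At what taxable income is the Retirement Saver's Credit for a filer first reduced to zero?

The credit falls by 4% of each dollar above $238,200, so it reaches zero when the excess is $8,100 / 4% = $202,500: income = $238,200 + $202,500 = $440,700.

$440,700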